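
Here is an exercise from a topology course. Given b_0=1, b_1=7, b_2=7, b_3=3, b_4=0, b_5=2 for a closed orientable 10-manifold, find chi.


By Poincare duality b_k = b_{10-k}, so full Betti numbers: b_0=1, b_1=7, b_2=7, b_3=3, b_4=0, b_5=2, b_6=0, b_7=3, b_8=7, b_9=7, b_10=1.
chi = sum (-1)^k b_k = -6

-6


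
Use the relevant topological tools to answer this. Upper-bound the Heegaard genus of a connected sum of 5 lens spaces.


Heegaard genus satisfies g(A#B) <= g(A) + g(B).
Each lens space has g = 1.
Upper bound: 5 * 1 = 5

5


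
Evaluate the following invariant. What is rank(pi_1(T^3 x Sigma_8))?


pi_1(A x B) = pi_1(A) x pi_1(B); rank of abelianization = b_1.
b_1(T^3) = 3, b_1(Sigma_8) = 2*8 = 16.
b_1(product) = 3 + 16 = 19

19


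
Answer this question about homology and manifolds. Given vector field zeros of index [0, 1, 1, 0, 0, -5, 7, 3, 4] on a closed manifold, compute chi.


Poincare-Hopf: chi(M) = sum of indices of zeros.
chi = (0) + (1) + (1) + (0) + (0) + (-5) + (7) + (3) + (4) = 11

11


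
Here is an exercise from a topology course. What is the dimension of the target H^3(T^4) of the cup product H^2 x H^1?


Cup product: H^p x H^q -> H^{p+q}; here p+q = 2+1 = 3.
rank H^k(T^n) = C(n,k).
C(4,3) = 4

4


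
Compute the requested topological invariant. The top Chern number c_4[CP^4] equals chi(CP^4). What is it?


For any closed oriented manifold, <e(TM),[M]> = chi(M).
chi(CP^4) = 4+1 = 5

5


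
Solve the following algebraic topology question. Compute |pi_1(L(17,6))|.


pi_1(L(p,q)) = Z/pZ for any q coprime to p.
|pi_1(L(17,6))| = 17

17


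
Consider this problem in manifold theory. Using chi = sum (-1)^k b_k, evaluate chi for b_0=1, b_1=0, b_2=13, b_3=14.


chi = sum_k (-1)^k b_k.
= (1) + (0) + (13) + (-14)
= 0

0


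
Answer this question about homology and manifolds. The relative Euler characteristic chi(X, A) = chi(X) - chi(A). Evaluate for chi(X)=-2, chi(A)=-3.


Relative Euler characteristic: chi(X, A) = chi(X) - chi(A).
= -2 - (-3) = 1

1


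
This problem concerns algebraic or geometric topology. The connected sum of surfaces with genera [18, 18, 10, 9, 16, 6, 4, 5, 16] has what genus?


Genus is additive under connected sum of orientable surfaces.
g = 18 + 18 + 10 + 9 + 16 + 6 + 4 + 5 + 16 = 102

102


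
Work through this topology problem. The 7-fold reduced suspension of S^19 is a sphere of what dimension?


Each suspension raises dimension by 1: Sigma S^n = S^{n+1}.
Sigma^7 S^19 = S^{19+7} = S^26

26


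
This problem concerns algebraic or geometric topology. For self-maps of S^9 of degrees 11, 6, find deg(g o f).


Degree is multiplicative under composition: deg(g o f) = deg(g) * deg(f).
= 6 * 11 = 66

66


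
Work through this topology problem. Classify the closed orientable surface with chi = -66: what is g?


chi = 2 - 2g for closed orientable surfaces.
-66 = 2 - 2g
2g = 2 - (-66) = 68
g = 34

34


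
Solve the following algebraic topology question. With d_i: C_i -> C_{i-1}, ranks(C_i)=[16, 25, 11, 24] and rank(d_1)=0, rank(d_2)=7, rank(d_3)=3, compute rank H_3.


rank H_k = rank(ker d_k) - rank(im d_{k+1}).
rank(ker d_3) = rank(C_3) - rank(d_3) = 24 - 3 = 21.
rank(im d_{3+1}) = 0.
rank H_3 = 21 - 0 = 21

21


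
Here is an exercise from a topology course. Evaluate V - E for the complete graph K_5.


K_5: V = 5, E = C(5,2) = 10.
chi = V - E = 5 - 10 = -5

-5


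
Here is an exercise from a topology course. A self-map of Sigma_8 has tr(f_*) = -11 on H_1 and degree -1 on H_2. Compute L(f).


L(f) = tr(f_0*) - tr(f_1*) + tr(f_2*).
= 1 - (-11) + (-1)
= 11

11


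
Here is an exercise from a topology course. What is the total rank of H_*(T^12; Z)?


b_k(T^12) = C(12,k), so the sum over k is sum_k C(12,k) = 2^12.
Total = 2^12 = 4096

4096


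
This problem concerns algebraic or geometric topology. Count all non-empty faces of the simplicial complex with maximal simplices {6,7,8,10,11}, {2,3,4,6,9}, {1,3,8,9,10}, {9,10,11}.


Each maximal simplex on m vertices has 2^m - 1 nonempty faces.
Take the union (dedupe shared faces).
Total distinct faces = 88

88


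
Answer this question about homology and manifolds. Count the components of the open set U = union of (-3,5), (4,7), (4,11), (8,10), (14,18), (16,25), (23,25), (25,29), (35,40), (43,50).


Sort and merge overlapping open intervals.
Merged: (-3,11), (14,25), (25,29), (35,40), (43,50).
Number of components = 5

5


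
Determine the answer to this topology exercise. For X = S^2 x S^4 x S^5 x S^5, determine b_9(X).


Each S^d has Poincare polynomial 1 + t^d.
The product S^2 x S^4 x S^5 x S^5 has Poincare polynomial prod(1+t^d_i).
Expanding: b_0=1, b_2=1, b_4=1, b_5=2, b_6=1, b_7=2, b_9=2, b_10=1, b_11=2, b_12=1, b_14=1, b_16=1.
b_9 = 2

2


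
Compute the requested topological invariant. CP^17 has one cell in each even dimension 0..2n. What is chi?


CP^17 has one cell in each even dimension 0, 2, ..., 2*17 (17+1 cells total).
All cells are even-dimensional, so chi = number of cells.
chi = 17 + 1 = 18

18


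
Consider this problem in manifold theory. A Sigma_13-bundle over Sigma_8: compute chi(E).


For a fiber bundle F -> E -> B (with CW structure): chi(E) = chi(B) * chi(F).
chi(Sigma_8) = -14, chi(Sigma_13) = -24.
chi(E) = (-14) * (-24) = 336

336


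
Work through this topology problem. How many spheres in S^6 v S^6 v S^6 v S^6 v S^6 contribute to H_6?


For a wedge of spheres, H_k (k>0) is free on one generator per sphere of dimension k.
Spheres of dimension 6: count = 5.
b_6 = 5

5


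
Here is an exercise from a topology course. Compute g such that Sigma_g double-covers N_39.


chi(N_39) = 2 - 39 = -37.
Double cover: chi(Sigma_g) = 2 * chi(N_39) = 2*(-37) = -74.
2 - 2g = -74, so g = (2 - (-74))/2 = 76/2 = 38

38


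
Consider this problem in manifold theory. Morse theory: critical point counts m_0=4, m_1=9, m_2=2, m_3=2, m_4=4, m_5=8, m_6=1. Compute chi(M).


Morse theory: chi(M) = sum_k (-1)^k m_k where m_k = #(index-k critical points).
= (4) + (-9) + (2) + (-2) + (4) + (-8) + (1) = -8

-8


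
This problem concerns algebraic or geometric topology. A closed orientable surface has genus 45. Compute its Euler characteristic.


For a closed orientable surface of genus g: chi = 2 - 2g.
Here g = 45.
chi = 2 - 2*45 = 2 - 90 = -88

-88


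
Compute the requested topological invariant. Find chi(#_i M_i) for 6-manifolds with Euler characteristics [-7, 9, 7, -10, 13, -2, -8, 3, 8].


For n-manifolds: chi(A#B) = chi(A) + chi(B) - chi(S^6).
chi(S^6) = 1 + (-1)^6 = 2.
chi(#) = (sum chi_i) - (9-1)*chi(S^6) = 13 - 8*2 = -3

-3


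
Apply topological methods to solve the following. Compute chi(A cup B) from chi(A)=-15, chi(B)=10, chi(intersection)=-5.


chi(A cup B) = chi(A) + chi(B) - chi(A cap B)
= -15 + (10) - (-5)
= 0

0


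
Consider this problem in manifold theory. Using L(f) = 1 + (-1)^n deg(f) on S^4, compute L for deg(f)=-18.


On S^4: L(f) = tr(f_0*) + (-1)^4 tr(f_4*) = 1 + (-1)^4 * deg(f).
L(f) = 1 + (-1)^4 * -18 = 1 + -18 = -17

-17


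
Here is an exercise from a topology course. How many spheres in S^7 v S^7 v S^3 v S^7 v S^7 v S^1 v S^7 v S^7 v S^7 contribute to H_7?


For a wedge of spheres, H_k (k>0) is free on one generator per sphere of dimension k.
Spheres of dimension 7: count = 7.
b_7 = 7

7


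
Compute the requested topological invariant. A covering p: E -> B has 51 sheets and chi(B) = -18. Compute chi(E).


For a finite covering: chi(E) = (number of sheets) * chi(B).
chi(E) = 51 * (-18) = -918

-918


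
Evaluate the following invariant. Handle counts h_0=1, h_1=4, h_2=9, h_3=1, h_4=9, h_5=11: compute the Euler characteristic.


Handles of index k contribute (-1)^k to chi (same as CW cells).
chi = (1) + (-4) + (9) + (-1) + (9) + (-11) = 3

3


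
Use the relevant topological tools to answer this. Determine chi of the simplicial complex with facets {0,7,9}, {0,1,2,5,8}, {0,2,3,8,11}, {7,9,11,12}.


Enumerate all faces; f-vector: f_0=10, f_1=25, f_2=24, f_3=11, f_4=2.
chi = sum (-1)^k f_k = 0

0


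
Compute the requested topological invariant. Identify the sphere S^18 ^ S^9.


S^m ^ S^n = S^{m+n}.
k = 18 + 9 = 27

27


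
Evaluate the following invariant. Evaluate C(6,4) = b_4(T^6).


By the Kunneth formula, b_k(T^n) = C(n,k).
b_4(T^6) = C(6,4).
C(6,4) = 6!/(4!*2!) = 15

15


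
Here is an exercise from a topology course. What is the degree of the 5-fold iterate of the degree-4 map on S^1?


deg(f) = 4. Degree is multiplicative: deg(f^5) = (deg f)^5.
deg(f^5) = (4)^5 = 1024

1024


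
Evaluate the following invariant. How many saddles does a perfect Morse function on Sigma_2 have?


A perfect Morse function has m_k = b_k.
For Sigma_2: b_0=1, b_1=2g=4, b_2=1.
Saddles m_1 = 2g = 4

4


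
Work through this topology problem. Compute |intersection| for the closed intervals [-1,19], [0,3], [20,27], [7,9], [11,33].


Intersection = [max(a_i), min(b_i)] = [20, 3].
Since 20 > 3, the intersection is empty.
Length = 0

0


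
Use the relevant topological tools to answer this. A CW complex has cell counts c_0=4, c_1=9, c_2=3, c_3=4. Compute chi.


chi = sum_k (-1)^k c_k.
= (-1)^0*4 + (-1)^1*9 + (-1)^2*3 + (-1)^3*4
= (4) + (-9) + (3) + (-4)
= -6

-6


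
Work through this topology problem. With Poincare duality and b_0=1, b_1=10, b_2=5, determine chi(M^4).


By Poincare duality b_k = b_{4-k}, so full Betti numbers: b_0=1, b_1=10, b_2=5, b_3=10, b_4=1.
chi = sum (-1)^k b_k = -13

-13


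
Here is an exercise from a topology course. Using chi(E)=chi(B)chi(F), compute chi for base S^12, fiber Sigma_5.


chi(S^12) = 2 (n even), chi(Sigma_5) = 2 - 2*5 = -8.
chi(E) = 2 * (-8) = -16

-16


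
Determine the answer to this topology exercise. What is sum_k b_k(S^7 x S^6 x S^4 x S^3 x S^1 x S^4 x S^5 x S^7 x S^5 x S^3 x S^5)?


Total Betti number is multiplicative under products.
Each S^d (d>=1) has total Betti number 2.
There are 11 sphere factors.
Total = 2^11 = 2048

2048


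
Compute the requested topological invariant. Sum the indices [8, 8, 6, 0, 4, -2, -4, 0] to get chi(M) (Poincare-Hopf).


Poincare-Hopf: chi(M) = sum of indices of zeros.
chi = (8) + (8) + (6) + (0) + (4) + (-2) + (-4) + (0) = 20

20


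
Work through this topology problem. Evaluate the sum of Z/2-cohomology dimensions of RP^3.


H^k(RP^3; Z/2) = Z/2 for each 0 <= k <= 3.
Total dimension = 3 + 1 = 4

4


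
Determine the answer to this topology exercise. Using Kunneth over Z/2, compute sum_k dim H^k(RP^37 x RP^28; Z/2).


dim H^*(RP^n; Z/2) = n+1 (one Z/2 in each degree 0..n).
Total Betti number is multiplicative.
Total = (37+1) * (28+1) = 38 * 29 = 1102

1102


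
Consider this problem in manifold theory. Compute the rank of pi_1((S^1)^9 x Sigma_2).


pi_1(A x B) = pi_1(A) x pi_1(B); rank of abelianization = b_1.
b_1(T^9) = 9, b_1(Sigma_2) = 2*2 = 4.
b_1(product) = 9 + 4 = 13

13


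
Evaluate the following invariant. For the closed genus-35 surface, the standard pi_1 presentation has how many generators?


Standard presentation: pi_1(Sigma_g) = <a_1,b_1,...,a_g,b_g | [a_1,b_1]...[a_g,b_g] = 1>.
Number of generators = 2g = 2*35 = 70

70


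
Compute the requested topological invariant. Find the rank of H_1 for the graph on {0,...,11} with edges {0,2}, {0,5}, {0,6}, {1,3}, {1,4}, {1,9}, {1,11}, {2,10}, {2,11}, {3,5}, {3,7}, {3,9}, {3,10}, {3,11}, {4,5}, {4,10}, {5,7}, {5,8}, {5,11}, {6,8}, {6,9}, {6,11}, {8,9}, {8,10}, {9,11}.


b_1 = E - V + (number of components).
E = 25, V = 12, components = 1.
b_1 = 25 - 12 + 1 = 14

14


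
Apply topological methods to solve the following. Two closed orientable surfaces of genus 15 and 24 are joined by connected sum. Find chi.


chi(Sigma_15) = 2 - 2*15 = -28
chi(Sigma_24) = 2 - 2*24 = -46
For surfaces: chi(A#B) = chi(A) + chi(B) - 2.
chi = -28 + -46 - 2 = -76

-76


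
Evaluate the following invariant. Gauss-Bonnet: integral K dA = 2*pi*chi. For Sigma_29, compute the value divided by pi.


Gauss-Bonnet: integral K dA = 2*pi*chi(M).
chi(Sigma_29) = 2 - 2*29 = -56.
(integral K dA)/pi = 2*chi = 2*(-56) = -112

-112


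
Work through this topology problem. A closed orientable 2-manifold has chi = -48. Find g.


chi = 2 - 2g for closed orientable surfaces.
-48 = 2 - 2g
2g = 2 - (-48) = 50
g = 25

25


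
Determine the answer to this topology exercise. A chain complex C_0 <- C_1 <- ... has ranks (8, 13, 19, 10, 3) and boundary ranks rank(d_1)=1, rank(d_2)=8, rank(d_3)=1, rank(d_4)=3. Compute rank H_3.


rank H_k = rank(ker d_k) - rank(im d_{k+1}).
rank(ker d_3) = rank(C_3) - rank(d_3) = 10 - 1 = 9.
rank(im d_{3+1}) = 3.
rank H_3 = 9 - 3 = 6

6


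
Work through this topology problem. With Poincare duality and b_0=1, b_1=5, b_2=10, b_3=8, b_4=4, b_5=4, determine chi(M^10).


By Poincare duality b_k = b_{10-k}, so full Betti numbers: b_0=1, b_1=5, b_2=10, b_3=8, b_4=4, b_5=4, b_6=4, b_7=8, b_8=10, b_9=5, b_10=1.
chi = sum (-1)^k b_k = 0

0


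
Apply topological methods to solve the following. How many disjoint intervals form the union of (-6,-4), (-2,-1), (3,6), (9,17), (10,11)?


Sort and merge overlapping open intervals.
Merged: (-6,-4), (-2,-1), (3,6), (9,17).
Number of components = 4

4


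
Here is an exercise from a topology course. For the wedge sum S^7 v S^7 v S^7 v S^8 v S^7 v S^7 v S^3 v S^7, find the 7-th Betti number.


For a wedge of spheres, H_k (k>0) is free on one generator per sphere of dimension k.
Spheres of dimension 7: count = 6.
b_7 = 6

6


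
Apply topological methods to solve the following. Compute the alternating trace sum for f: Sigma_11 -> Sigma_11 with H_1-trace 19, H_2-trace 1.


L(f) = tr(f_0*) - tr(f_1*) + tr(f_2*).
= 1 - (19) + (1)
= -17

-17


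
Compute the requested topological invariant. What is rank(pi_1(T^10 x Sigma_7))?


pi_1(A x B) = pi_1(A) x pi_1(B); rank of abelianization = b_1.
b_1(T^10) = 10, b_1(Sigma_7) = 2*7 = 14.
b_1(product) = 10 + 14 = 24

24


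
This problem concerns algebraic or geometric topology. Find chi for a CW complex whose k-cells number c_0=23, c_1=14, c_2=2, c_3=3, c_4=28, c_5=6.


chi = sum_k (-1)^k c_k.
= (-1)^0*23 + (-1)^1*14 + (-1)^2*2 + (-1)^3*3 + (-1)^4*28 + (-1)^5*6
= (23) + (-14) + (2) + (-3) + (28) + (-6)
= 30

30


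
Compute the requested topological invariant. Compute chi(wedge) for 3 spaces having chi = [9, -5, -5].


chi(A v B) = chi(A) + chi(B) - 1 (one point identified).
For 3 spaces: chi = (sum chi_i) - (3 - 1).
sum = -1; chi = -1 - 2 = -3

-3


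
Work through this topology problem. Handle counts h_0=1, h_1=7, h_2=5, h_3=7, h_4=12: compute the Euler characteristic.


Handles of index k contribute (-1)^k to chi (same as CW cells).
chi = (1) + (-7) + (5) + (-7) + (12) = 4

4


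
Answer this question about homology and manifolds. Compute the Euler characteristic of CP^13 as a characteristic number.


For any closed oriented manifold, <e(TM),[M]> = chi(M).
chi(CP^13) = 13+1 = 14

14


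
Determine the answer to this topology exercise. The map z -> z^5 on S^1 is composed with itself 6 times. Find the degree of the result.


deg(f) = 5. Degree is multiplicative: deg(f^6) = (deg f)^6.
deg(f^6) = (5)^6 = 15625

15625


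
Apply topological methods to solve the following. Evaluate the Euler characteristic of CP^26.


CP^26 has one cell in each even dimension 0, 2, ..., 2*26 (26+1 cells total).
All cells are even-dimensional, so chi = number of cells.
chi = 26 + 1 = 27

27


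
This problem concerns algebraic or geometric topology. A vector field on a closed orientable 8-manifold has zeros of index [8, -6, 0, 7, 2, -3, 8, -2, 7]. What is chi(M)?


Poincare-Hopf: chi(M) = sum of indices of zeros.
chi = (8) + (-6) + (0) + (7) + (2) + (-3) + (8) + (-2) + (7) = 21

21


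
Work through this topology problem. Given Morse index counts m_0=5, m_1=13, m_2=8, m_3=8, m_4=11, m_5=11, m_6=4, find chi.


Morse theory: chi(M) = sum_k (-1)^k m_k where m_k = #(index-k critical points).
= (5) + (-13) + (8) + (-8) + (11) + (-11) + (4) = -4

-4


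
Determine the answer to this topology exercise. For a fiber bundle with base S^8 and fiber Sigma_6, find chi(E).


chi(S^8) = 2 (n even), chi(Sigma_6) = 2 - 2*6 = -10.
chi(E) = 2 * (-10) = -20

-20


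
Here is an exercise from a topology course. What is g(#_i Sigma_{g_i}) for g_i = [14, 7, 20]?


Genus is additive under connected sum of orientable surfaces.
g = 14 + 7 + 20 = 41

41


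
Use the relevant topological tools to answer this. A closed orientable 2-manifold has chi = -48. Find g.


chi = 2 - 2g for closed orientable surfaces.
-48 = 2 - 2g
2g = 2 - (-48) = 50
g = 25

25


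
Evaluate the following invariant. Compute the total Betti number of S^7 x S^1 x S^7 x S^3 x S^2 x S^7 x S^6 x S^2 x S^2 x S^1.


Total Betti number is multiplicative under products.
Each S^d (d>=1) has total Betti number 2.
There are 10 sphere factors.
Total = 2^10 = 1024

1024


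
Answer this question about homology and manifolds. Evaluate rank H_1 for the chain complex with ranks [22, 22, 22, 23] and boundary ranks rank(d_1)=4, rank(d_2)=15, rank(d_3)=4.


rank H_k = rank(ker d_k) - rank(im d_{k+1}).
rank(ker d_1) = rank(C_1) - rank(d_1) = 22 - 4 = 18.
rank(im d_{1+1}) = 15.
rank H_1 = 18 - 15 = 3

3


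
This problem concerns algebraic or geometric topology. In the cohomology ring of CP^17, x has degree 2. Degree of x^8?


|x| = 2 in H^*(CP^n).
|x^8| = 8 * |x| = 8 * 2 = 16

16


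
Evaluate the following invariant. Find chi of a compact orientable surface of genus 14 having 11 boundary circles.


For a compact orientable surface with genus g and b boundary components: chi = 2 - 2g - b.
chi = 2 - 2*14 - 11 = 2 - 28 - 11 = -37

-37


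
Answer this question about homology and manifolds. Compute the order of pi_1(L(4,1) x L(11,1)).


pi_1(X x Y) = pi_1(X) x pi_1(Y).
pi_1(L(4,1)) = Z/4, pi_1(L(11,1)) = Z/11.
|Z/4 x Z/11| = 4 * 11 = 44

44


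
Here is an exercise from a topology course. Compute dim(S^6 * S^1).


Join of spheres: S^m * S^n = S^{m+n+1}.
dim = 6 + 1 + 1 = 8

8


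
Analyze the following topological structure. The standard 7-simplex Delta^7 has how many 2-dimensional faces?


Delta^7 has 7+1 vertices. A 2-face is a choice of 2+1 vertices.
f_2 = C(7+1, 2+1) = C(8,3) = 56

56


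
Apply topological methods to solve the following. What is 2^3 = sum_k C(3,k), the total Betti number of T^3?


b_k(T^3) = C(3,k), so the sum over k is sum_k C(3,k) = 2^3.
Total = 2^3 = 8

8


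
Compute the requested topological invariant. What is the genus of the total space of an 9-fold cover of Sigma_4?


For an n-sheeted cover: chi(E) = n * chi(B).
chi(Sigma_4) = 2 - 2*4 = -6.
chi(E) = 9 * (-6) = -54.
genus(E) = (2 - chi(E))/2 = (2 - (-54))/2 = 56/2 = 28

28


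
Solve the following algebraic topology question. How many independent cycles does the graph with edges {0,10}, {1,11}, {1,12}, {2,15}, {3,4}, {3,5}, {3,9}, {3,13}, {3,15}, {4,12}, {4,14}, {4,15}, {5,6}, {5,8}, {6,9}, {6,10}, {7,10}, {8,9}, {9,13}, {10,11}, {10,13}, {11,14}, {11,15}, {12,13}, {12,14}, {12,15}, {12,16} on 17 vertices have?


b_1 = E - V + (number of components).
E = 27, V = 17, components = 1.
b_1 = 27 - 17 + 1 = 11

11


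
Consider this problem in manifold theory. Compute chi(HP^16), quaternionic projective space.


HP^16 has one cell in each dimension 0, 4, ..., 4*16 (16+1 cells, all even-dim).
chi = 16 + 1 = 17

17


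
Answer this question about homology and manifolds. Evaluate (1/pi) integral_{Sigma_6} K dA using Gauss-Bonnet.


Gauss-Bonnet: integral K dA = 2*pi*chi(M).
chi(Sigma_6) = 2 - 2*6 = -10.
(integral K dA)/pi = 2*chi = 2*(-10) = -20

-20


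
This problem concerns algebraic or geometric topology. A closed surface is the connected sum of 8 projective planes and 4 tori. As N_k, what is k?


Since a >= 1, the sum is non-orientable; each T^2 can be replaced by RP^2 # RP^2 (since T^2#RP^2 = 3RP^2).
Total crosscaps k = 8 + 2*4 = 16.
Check via chi: chi = 8*1 + 4*0 - (8+4-1)*2 = -14 = 2 - k = -14. Consistent.

16


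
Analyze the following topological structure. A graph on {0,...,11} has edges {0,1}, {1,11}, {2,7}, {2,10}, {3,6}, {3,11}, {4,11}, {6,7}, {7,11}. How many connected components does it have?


Run DFS/union-find over 12 vertices.
V = 12, E = 9.
Number of components = 4

4


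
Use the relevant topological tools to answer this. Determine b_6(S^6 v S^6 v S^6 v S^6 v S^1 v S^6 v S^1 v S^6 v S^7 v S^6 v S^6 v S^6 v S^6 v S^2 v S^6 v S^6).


For a wedge of spheres, H_k (k>0) is free on one generator per sphere of dimension k.
Spheres of dimension 6: count = 12.
b_6 = 12

12


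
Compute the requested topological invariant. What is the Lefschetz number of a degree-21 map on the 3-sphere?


On S^3: L(f) = tr(f_0*) + (-1)^3 tr(f_3*) = 1 + (-1)^3 * deg(f).
L(f) = 1 + (-1)^3 * 21 = 1 + -21 = -20

-20


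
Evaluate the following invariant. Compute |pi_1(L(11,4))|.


pi_1(L(p,q)) = Z/pZ for any q coprime to p.
|pi_1(L(11,4))| = 11

11


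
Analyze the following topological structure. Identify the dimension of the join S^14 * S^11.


Join of spheres: S^m * S^n = S^{m+n+1}.
dim = 14 + 11 + 1 = 26

26


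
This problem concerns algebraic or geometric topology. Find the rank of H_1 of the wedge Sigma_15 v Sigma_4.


For a wedge: H_1(A v B) = H_1(A) + H_1(B).
b_1(Sigma_15) = 30, b_1(Sigma_4) = 8.
b_1 = 30 + 8 = 38

38


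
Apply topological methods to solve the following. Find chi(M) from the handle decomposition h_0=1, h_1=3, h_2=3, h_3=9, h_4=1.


Handles of index k contribute (-1)^k to chi (same as CW cells).
chi = (1) + (-3) + (3) + (-9) + (1) = -7

-7


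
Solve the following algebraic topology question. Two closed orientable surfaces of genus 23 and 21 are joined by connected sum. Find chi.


chi(Sigma_23) = 2 - 2*23 = -44
chi(Sigma_21) = 2 - 2*21 = -40
For surfaces: chi(A#B) = chi(A) + chi(B) - 2.
chi = -44 + -40 - 2 = -86

-86


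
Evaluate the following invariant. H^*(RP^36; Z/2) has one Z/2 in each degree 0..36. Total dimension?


H^k(RP^36; Z/2) = Z/2 for each 0 <= k <= 36.
Total dimension = 36 + 1 = 37

37


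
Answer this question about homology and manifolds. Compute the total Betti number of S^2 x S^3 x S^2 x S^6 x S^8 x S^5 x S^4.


Total Betti number is multiplicative under products.
Each S^d (d>=1) has total Betti number 2.
There are 7 sphere factors.
Total = 2^7 = 128

128


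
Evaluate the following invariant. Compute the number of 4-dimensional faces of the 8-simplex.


Delta^8 has 8+1 vertices. A 4-face is a choice of 4+1 vertices.
f_4 = C(8+1, 4+1) = C(9,5) = 126

126


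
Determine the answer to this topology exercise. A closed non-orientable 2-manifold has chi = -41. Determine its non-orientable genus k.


chi = 2 - k for closed non-orientable surfaces with k crosscaps.
-41 = 2 - k
k = 2 - (-41) = 43

43


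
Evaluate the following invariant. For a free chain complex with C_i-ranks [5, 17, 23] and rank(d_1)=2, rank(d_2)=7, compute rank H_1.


rank H_k = rank(ker d_k) - rank(im d_{k+1}).
rank(ker d_1) = rank(C_1) - rank(d_1) = 17 - 2 = 15.
rank(im d_{1+1}) = 7.
rank H_1 = 15 - 7 = 8

8


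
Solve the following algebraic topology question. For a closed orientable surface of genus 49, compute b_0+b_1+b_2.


For Sigma_49: b_0 = 1, b_1 = 2g = 98, b_2 = 1.
Total = 1 + 98 + 1 = 100

100


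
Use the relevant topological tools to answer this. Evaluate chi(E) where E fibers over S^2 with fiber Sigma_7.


chi(S^2) = 2 (n even), chi(Sigma_7) = 2 - 2*7 = -12.
chi(E) = 2 * (-12) = -24

-24


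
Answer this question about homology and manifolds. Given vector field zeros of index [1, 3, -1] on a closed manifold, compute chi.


Poincare-Hopf: chi(M) = sum of indices of zeros.
chi = (1) + (3) + (-1) = 3

3


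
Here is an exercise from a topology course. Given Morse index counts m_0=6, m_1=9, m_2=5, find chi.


Morse theory: chi(M) = sum_k (-1)^k m_k where m_k = #(index-k critical points).
= (6) + (-9) + (5) = 2

2


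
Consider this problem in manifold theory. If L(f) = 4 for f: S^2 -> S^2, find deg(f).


L(f) = 1 + (-1)^2 deg(f) on S^2.
4 = 1 + (-1)^2 * deg(f)
(-1)^2 * deg(f) = 3
deg(f) = 3

3


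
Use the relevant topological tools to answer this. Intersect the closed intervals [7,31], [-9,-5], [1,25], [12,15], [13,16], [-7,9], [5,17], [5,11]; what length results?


Intersection = [max(a_i), min(b_i)] = [13, -5].
Since 13 > -5, the intersection is empty.
Length = 0

0


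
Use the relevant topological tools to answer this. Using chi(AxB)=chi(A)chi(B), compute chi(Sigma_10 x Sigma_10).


chi(Sigma_10) = 2 - 2*10 = -18
chi(Sigma_10) = 2 - 2*10 = -18
chi(product) = (-18) * (-18) = 324

324


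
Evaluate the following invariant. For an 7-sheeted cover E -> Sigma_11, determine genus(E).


For an n-sheeted cover: chi(E) = n * chi(B).
chi(Sigma_11) = 2 - 2*11 = -20.
chi(E) = 7 * (-20) = -140.
genus(E) = (2 - chi(E))/2 = (2 - (-140))/2 = 142/2 = 71

71


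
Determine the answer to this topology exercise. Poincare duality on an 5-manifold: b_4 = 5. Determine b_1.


Poincare duality for closed orientable n-manifolds: b_k = b_{n-k}.
Here n = 5, so b_1 = b_4 = 5

5


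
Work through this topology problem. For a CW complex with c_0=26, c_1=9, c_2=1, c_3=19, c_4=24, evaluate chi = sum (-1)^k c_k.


chi = sum_k (-1)^k c_k.
= (-1)^0*26 + (-1)^1*9 + (-1)^2*1 + (-1)^3*19 + (-1)^4*24
= (26) + (-9) + (1) + (-19) + (24)
= 23

23


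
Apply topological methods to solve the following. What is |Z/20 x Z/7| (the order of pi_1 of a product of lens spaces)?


pi_1(X x Y) = pi_1(X) x pi_1(Y).
pi_1(L(20,1)) = Z/20, pi_1(L(7,1)) = Z/7.
|Z/20 x Z/7| = 20 * 7 = 140

140


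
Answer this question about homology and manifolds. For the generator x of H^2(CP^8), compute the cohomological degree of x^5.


|x| = 2 in H^*(CP^n).
|x^5| = 5 * |x| = 5 * 2 = 10

10


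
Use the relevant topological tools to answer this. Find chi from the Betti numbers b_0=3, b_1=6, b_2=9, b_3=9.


chi = sum_k (-1)^k b_k.
= (3) + (-6) + (9) + (-9)
= -3

-3


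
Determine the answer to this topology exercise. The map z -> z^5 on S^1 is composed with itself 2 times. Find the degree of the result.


deg(f) = 5. Degree is multiplicative: deg(f^2) = (deg f)^2.
deg(f^2) = (5)^2 = 25

25


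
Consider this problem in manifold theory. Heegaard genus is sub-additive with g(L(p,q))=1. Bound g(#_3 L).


Heegaard genus satisfies g(A#B) <= g(A) + g(B).
Each lens space has g = 1.
Upper bound: 3 * 1 = 3

3


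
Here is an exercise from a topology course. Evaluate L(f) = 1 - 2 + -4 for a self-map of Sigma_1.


L(f) = tr(f_0*) - tr(f_1*) + tr(f_2*).
= 1 - (2) + (-4)
= -5

-5


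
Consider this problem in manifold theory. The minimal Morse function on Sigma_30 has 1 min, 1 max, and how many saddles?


A perfect Morse function has m_k = b_k.
For Sigma_30: b_0=1, b_1=2g=60, b_2=1.
Saddles m_1 = 2g = 60

60


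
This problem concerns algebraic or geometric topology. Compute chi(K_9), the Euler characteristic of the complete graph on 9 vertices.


K_9: V = 9, E = C(9,2) = 36.
chi = V - E = 9 - 36 = -27

-27


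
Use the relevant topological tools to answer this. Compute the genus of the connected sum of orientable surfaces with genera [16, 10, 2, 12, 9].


Genus is additive under connected sum of orientable surfaces.
g = 16 + 10 + 2 + 12 + 9 = 49

49


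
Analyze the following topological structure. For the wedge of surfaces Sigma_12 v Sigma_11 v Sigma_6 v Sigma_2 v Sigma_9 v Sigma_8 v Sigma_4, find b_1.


For a wedge X v Y: reduced H_k(X v Y) = H_k(X) + H_k(Y).
Each Sigma_g contributes b_1 = 2g.
b_1 = 24 + 22 + 12 + 4 + 18 + 16 + 8 = 104

104


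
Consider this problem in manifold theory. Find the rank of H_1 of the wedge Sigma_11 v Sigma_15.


For a wedge: H_1(A v B) = H_1(A) + H_1(B).
b_1(Sigma_11) = 22, b_1(Sigma_15) = 30.
b_1 = 22 + 30 = 52

52


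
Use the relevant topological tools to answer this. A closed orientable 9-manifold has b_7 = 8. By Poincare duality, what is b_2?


Poincare duality for closed orientable n-manifolds: b_k = b_{n-k}.
Here n = 9, so b_2 = b_7 = 8

8


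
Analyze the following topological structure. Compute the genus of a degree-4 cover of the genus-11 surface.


For an n-sheeted cover: chi(E) = n * chi(B).
chi(Sigma_11) = 2 - 2*11 = -20.
chi(E) = 4 * (-20) = -80.
genus(E) = (2 - chi(E))/2 = (2 - (-80))/2 = 82/2 = 41

41


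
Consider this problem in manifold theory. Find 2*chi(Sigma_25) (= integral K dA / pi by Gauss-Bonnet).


Gauss-Bonnet: integral K dA = 2*pi*chi(M).
chi(Sigma_25) = 2 - 2*25 = -48.
(integral K dA)/pi = 2*chi = 2*(-48) = -96

-96


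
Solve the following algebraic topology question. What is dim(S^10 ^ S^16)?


S^m ^ S^n = S^{m+n}.
k = 10 + 16 = 26

26


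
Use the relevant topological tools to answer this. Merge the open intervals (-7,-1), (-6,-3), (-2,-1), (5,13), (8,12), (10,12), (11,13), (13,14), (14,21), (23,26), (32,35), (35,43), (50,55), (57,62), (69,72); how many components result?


Sort and merge overlapping open intervals.
Merged: (-7,-1), (5,13), (13,14), (14,21), (23,26), (32,35), (35,43), (50,55), (57,62), (69,72).
Number of components = 10

10


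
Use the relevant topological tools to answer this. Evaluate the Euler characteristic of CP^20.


CP^20 has one cell in each even dimension 0, 2, ..., 2*20 (20+1 cells total).
All cells are even-dimensional, so chi = number of cells.
chi = 20 + 1 = 21

21


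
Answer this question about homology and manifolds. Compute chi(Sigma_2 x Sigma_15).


chi(Sigma_2) = 2 - 2*2 = -2
chi(Sigma_15) = 2 - 2*15 = -28
chi(product) = (-2) * (-28) = 56

56


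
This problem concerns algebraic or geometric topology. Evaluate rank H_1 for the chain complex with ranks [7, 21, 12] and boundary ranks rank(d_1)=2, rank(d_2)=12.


rank H_k = rank(ker d_k) - rank(im d_{k+1}).
rank(ker d_1) = rank(C_1) - rank(d_1) = 21 - 2 = 19.
rank(im d_{1+1}) = 12.
rank H_1 = 19 - 12 = 7

7


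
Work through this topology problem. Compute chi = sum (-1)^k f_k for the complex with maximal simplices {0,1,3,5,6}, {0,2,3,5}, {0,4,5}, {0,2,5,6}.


Enumerate all faces; f-vector: f_0=7, f_1=16, f_2=16, f_3=7, f_4=1.
chi = sum (-1)^k f_k = 1

1


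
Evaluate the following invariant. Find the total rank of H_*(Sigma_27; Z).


For Sigma_27: b_0 = 1, b_1 = 2g = 54, b_2 = 1.
Total = 1 + 54 + 1 = 56

56


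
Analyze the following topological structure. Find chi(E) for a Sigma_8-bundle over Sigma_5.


For a fiber bundle F -> E -> B (with CW structure): chi(E) = chi(B) * chi(F).
chi(Sigma_5) = -8, chi(Sigma_8) = -14.
chi(E) = (-8) * (-14) = 112

112


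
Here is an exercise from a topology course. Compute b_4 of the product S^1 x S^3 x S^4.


Each S^d has Poincare polynomial 1 + t^d.
The product S^1 x S^3 x S^4 has Poincare polynomial prod(1+t^d_i).
Expanding: b_0=1, b_1=1, b_3=1, b_4=2, b_5=1, b_7=1, b_8=1.
b_4 = 2

2


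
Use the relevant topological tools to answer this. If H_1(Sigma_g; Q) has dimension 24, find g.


For a closed orientable surface: b_1 = 2g.
24 = 2g
g = 24 / 2 = 12

12


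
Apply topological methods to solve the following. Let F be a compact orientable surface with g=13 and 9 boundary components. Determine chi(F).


For a compact orientable surface with genus g and b boundary components: chi = 2 - 2g - b.
chi = 2 - 2*13 - 9 = 2 - 26 - 9 = -33

-33


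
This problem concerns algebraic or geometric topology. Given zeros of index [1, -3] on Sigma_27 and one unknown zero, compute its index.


Poincare-Hopf: sum of indices = chi(M).
chi(Sigma_27) = 2 - 2*27 = -52.
Sum of known indices = -2.
x = chi - (sum known) = -52 - (-2) = -50

-50


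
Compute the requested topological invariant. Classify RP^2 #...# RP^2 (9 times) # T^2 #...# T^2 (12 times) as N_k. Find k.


Since a >= 1, the sum is non-orientable; each T^2 can be replaced by RP^2 # RP^2 (since T^2#RP^2 = 3RP^2).
Total crosscaps k = 9 + 2*12 = 33.
Check via chi: chi = 9*1 + 12*0 - (9+12-1)*2 = -31 = 2 - k = -31. Consistent.

33


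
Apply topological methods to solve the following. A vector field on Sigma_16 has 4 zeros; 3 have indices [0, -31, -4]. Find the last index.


Poincare-Hopf: sum of indices = chi(M).
chi(Sigma_16) = 2 - 2*16 = -30.
Sum of known indices = -35.
x = chi - (sum known) = -30 - (-35) = 5

5


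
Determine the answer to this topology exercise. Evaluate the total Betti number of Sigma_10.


For Sigma_10: b_0 = 1, b_1 = 2g = 20, b_2 = 1.
Total = 1 + 20 + 1 = 22

22


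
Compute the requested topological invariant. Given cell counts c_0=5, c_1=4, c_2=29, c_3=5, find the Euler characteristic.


chi = sum_k (-1)^k c_k.
= (-1)^0*5 + (-1)^1*4 + (-1)^2*29 + (-1)^3*5
= (5) + (-4) + (29) + (-5)
= 25

25


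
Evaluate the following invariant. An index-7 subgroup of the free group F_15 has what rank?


Nielsen-Schreier: an index-n subgroup of F_r is free of rank 1 + n(r-1).
Equivalently: chi(cover) = n*chi(base); chi(vee_r S^1) = 1 - 15 = -14.
chi(E) = 7*(-14) = -98; rank = 1 - chi(E) = 1 - (-98) = 99.
rank = 1 + 7*(15-1) = 1 + 98 = 99

99


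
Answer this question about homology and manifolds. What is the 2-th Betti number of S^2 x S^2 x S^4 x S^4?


Each S^d has Poincare polynomial 1 + t^d.
The product S^2 x S^2 x S^4 x S^4 has Poincare polynomial prod(1+t^d_i).
Expanding: b_0=1, b_2=2, b_4=3, b_6=4, b_8=3, b_10=2, b_12=1.
b_2 = 2

2


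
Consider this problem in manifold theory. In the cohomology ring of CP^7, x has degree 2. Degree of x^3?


|x| = 2 in H^*(CP^n).
|x^3| = 3 * |x| = 3 * 2 = 6

6


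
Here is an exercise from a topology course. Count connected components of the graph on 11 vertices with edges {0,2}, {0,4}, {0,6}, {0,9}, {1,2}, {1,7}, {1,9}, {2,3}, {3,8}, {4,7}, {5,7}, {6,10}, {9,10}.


Run DFS/union-find over 11 vertices.
V = 11, E = 13.
Number of components = 1

1


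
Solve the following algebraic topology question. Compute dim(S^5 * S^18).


Join of spheres: S^m * S^n = S^{m+n+1}.
dim = 5 + 18 + 1 = 24

24


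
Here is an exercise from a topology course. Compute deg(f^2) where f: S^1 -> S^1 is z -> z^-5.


deg(f) = -5. Degree is multiplicative: deg(f^2) = (deg f)^2.
deg(f^2) = (-5)^2 = 25

25


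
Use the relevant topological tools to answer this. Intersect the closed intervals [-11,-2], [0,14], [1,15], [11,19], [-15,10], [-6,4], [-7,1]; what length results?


Intersection = [max(a_i), min(b_i)] = [11, -2].
Since 11 > -2, the intersection is empty.
Length = 0

0


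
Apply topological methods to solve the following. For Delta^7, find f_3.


Delta^7 has 7+1 vertices. A 3-face is a choice of 3+1 vertices.
f_3 = C(7+1, 3+1) = C(8,4) = 70

70


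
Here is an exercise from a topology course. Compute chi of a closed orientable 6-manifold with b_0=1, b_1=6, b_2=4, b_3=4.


By Poincare duality b_k = b_{6-k}, so full Betti numbers: b_0=1, b_1=6, b_2=4, b_3=4, b_4=4, b_5=6, b_6=1.
chi = sum (-1)^k b_k = -6

-6


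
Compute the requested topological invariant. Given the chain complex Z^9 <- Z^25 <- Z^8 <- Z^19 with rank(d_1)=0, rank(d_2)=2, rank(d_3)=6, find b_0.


rank H_k = rank(ker d_k) - rank(im d_{k+1}).
rank(ker d_0) = rank(C_0) - rank(d_0) = 9 - 0 = 9.
rank(im d_{0+1}) = 0.
rank H_0 = 9 - 0 = 9

9


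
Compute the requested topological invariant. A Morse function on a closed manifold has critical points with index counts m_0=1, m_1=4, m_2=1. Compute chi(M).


Morse theory: chi(M) = sum_k (-1)^k m_k where m_k = #(index-k critical points).
= (1) + (-4) + (1) = -2

-2


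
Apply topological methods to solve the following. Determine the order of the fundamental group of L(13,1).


pi_1(L(p,q)) = Z/pZ for any q coprime to p.
|pi_1(L(13,1))| = 13

13


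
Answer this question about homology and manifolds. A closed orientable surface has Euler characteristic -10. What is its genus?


chi = 2 - 2g for closed orientable surfaces.
-10 = 2 - 2g
2g = 2 - (-10) = 12
g = 6

6


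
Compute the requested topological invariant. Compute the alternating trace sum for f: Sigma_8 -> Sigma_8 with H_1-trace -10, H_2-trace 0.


L(f) = tr(f_0*) - tr(f_1*) + tr(f_2*).
= 1 - (-10) + (0)
= 11

11


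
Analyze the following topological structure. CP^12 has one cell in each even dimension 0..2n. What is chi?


CP^12 has one cell in each even dimension 0, 2, ..., 2*12 (12+1 cells total).
All cells are even-dimensional, so chi = number of cells.
chi = 12 + 1 = 13

13


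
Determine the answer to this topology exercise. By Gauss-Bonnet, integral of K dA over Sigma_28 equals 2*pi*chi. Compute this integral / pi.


Gauss-Bonnet: integral K dA = 2*pi*chi(M).
chi(Sigma_28) = 2 - 2*28 = -54.
(integral K dA)/pi = 2*chi = 2*(-54) = -108

-108


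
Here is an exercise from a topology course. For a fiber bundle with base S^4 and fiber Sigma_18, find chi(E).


chi(S^4) = 2 (n even), chi(Sigma_18) = 2 - 2*18 = -34.
chi(E) = 2 * (-34) = -68

-68


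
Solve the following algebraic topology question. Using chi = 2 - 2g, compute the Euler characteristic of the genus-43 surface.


For a closed orientable surface of genus g: chi = 2 - 2g.
Here g = 43.
chi = 2 - 2*43 = 2 - 86 = -84

-84


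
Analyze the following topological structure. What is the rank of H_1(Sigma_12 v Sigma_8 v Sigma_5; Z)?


For a wedge X v Y: reduced H_k(X v Y) = H_k(X) + H_k(Y).
Each Sigma_g contributes b_1 = 2g.
b_1 = 24 + 16 + 10 = 50

50


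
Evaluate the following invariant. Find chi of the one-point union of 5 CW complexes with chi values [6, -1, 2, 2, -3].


chi(A v B) = chi(A) + chi(B) - 1 (one point identified).
For 5 spaces: chi = (sum chi_i) - (5 - 1).
sum = 6; chi = 6 - 4 = 2

2


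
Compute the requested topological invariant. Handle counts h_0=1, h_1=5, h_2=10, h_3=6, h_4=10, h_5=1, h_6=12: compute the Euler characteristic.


Handles of index k contribute (-1)^k to chi (same as CW cells).
chi = (1) + (-5) + (10) + (-6) + (10) + (-1) + (12) = 21

21


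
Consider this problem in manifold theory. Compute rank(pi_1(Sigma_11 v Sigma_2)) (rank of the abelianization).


For a wedge: H_1(A v B) = H_1(A) + H_1(B).
b_1(Sigma_11) = 22, b_1(Sigma_2) = 4.
b_1 = 22 + 4 = 26

26


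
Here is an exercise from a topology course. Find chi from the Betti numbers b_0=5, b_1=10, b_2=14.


chi = sum_k (-1)^k b_k.
= (5) + (-10) + (14)
= 9

9


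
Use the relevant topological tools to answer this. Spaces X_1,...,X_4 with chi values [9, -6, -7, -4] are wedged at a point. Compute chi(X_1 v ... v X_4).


chi(A v B) = chi(A) + chi(B) - 1 (one point identified).
For 4 spaces: chi = (sum chi_i) - (4 - 1).
sum = -8; chi = -8 - 3 = -11

-11


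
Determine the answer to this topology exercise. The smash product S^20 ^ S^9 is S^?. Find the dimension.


S^m ^ S^n = S^{m+n}.
k = 20 + 9 = 29

29


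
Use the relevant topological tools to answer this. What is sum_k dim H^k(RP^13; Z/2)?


H^k(RP^13; Z/2) = Z/2 for each 0 <= k <= 13.
Total dimension = 13 + 1 = 14

14


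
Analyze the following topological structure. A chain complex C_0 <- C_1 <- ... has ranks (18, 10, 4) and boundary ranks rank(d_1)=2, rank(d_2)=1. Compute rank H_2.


rank H_k = rank(ker d_k) - rank(im d_{k+1}).
rank(ker d_2) = rank(C_2) - rank(d_2) = 4 - 1 = 3.
rank(im d_{2+1}) = 0.
rank H_2 = 3 - 0 = 3

3


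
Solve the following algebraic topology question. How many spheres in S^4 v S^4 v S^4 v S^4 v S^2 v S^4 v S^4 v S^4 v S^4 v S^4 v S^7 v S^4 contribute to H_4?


For a wedge of spheres, H_k (k>0) is free on one generator per sphere of dimension k.
Spheres of dimension 4: count = 10.
b_4 = 10

10
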